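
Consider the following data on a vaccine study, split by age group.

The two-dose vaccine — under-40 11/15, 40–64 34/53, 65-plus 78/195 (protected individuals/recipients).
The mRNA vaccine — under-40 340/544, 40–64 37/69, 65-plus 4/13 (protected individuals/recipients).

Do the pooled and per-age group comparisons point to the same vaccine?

Under-40: the two-dose vaccine 11/15 = 73.3%, the mRNA vaccine 340/544 = 62.5% → the two-dose vaccine
40–64: the two-dose vaccine 34/53 = 64.2%, the mRNA vaccine 37/69 = 53.6% → the two-dose vaccine
65-plus: the two-dose vaccine 78/195 = 40.0%, the mRNA vaccine 4/13 = 30.8% → the two-dose vaccine
Overall: the two-dose vaccine 123/263 = 46.8%, the mRNA vaccine 381/626 = 60.9% → the mRNA vaccine
The two-dose vaccine wins each age group but the mRNA vaccine wins overall — the comparison reverses. The two-dose vaccine's recipients skew toward 65-plus, which has a lower base rate.

No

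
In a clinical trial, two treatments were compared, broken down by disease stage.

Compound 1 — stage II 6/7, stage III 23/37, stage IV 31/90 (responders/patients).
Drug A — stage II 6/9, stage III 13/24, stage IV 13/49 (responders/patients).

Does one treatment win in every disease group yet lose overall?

No

Stage II: Compound 1 6/7 = 85.7%, Drug A 6/9 = 66.7% → Compound 1
Stage III: Compound 1 23/37 = 62.2%, Drug A 13/24 = 54.2% → Compound 1
Stage IV: Compound 1 31/90 = 34.4%, Drug A 13/49 = 26.5% → Compound 1
Overall: Compound 1 60/134 = 44.8%, Drug A 32/82 = 39.0% → Compound 1
Compound 1 wins overall and in every disease group — no reversal.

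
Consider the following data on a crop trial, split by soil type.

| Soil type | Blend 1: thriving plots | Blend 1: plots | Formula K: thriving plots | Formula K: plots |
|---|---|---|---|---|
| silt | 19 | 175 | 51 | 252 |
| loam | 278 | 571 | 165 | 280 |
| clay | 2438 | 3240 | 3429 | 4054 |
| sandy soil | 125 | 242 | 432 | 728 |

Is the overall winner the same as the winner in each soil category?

Silt: Blend 1 19/175 = 10.9%, Formula K 51/252 = 20.2% → Formula K
Loam: Blend 1 278/571 = 48.7%, Formula K 165/280 = 58.9% → Formula K
Clay: Blend 1 2438/3240 = 75.2%, Formula K 3429/4054 = 84.6% → Formula K
Sandy soil: Blend 1 125/242 = 51.7%, Formula K 432/728 = 59.3% → Formula K
Overall: Blend 1 2860/4228 = 67.6%, Formula K 4077/5314 = 76.7% → Formula K
Formula K wins overall and in every soil group — no reversal.

Yes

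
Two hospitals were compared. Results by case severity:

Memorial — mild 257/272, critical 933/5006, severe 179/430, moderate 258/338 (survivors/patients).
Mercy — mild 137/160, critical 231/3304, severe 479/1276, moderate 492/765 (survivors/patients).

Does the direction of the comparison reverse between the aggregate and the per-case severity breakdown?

No

Mild: Memorial 257/272 = 94.5%, Mercy 137/160 = 85.6% → Memorial
Critical: Memorial 933/5006 = 18.6%, Mercy 231/3304 = 7.0% → Memorial
Severe: Memorial 179/430 = 41.6%, Mercy 479/1276 = 37.5% → Memorial
Moderate: Memorial 258/338 = 76.3%, Mercy 492/765 = 64.3% → Memorial
Overall: Memorial 1627/6046 = 26.9%, Mercy 1339/5505 = 24.3% → Memorial
Memorial wins overall and in every case group — no reversal.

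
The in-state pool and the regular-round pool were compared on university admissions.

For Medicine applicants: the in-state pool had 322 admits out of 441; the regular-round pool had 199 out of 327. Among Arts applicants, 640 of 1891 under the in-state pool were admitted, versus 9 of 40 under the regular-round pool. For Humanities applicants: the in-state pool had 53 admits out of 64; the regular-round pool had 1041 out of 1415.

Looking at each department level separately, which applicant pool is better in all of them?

Medicine: the in-state pool 322/441 = 73.0%, the regular-round pool 199/327 = 60.9% → the in-state pool
Arts: the in-state pool 640/1891 = 33.8%, the regular-round pool 9/40 = 22.5% → the in-state pool
Humanities: the in-state pool 53/64 = 82.8%, the regular-round pool 1041/1415 = 73.6% → the in-state pool
The in-state pool has the higher rate in all 3 groups.

the in-state pool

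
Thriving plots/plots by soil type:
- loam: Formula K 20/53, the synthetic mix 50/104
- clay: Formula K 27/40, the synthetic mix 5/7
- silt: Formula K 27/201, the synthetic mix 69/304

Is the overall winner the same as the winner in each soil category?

Loam: Formula K 20/53 = 37.7%, the synthetic mix 50/104 = 48.1% → the synthetic mix
Clay: Formula K 27/40 = 67.5%, the synthetic mix 5/7 = 71.4% → the synthetic mix
Silt: Formula K 27/201 = 13.4%, the synthetic mix 69/304 = 22.7% → the synthetic mix
Overall: Formula K 74/294 = 25.2%, the synthetic mix 124/415 = 29.9% → the synthetic mix
The synthetic mix wins overall and in every soil group — no reversal.

Yes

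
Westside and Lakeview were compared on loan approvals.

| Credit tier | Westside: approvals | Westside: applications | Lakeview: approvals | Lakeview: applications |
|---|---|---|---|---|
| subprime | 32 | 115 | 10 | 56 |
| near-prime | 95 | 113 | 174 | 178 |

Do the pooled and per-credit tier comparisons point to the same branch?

Subprime: Westside 32/115 = 27.8%, Lakeview 10/56 = 17.9% → Westside
Near-prime: Westside 95/113 = 84.1%, Lakeview 174/178 = 97.8% → Lakeview
Overall: Westside 127/228 = 55.7%, Lakeview 184/234 = 78.6% → Lakeview
Neither sweeps: Westside wins 1 of 2 groups, Lakeview wins 1. Lakeview wins overall but not every group — no Simpson reversal.

No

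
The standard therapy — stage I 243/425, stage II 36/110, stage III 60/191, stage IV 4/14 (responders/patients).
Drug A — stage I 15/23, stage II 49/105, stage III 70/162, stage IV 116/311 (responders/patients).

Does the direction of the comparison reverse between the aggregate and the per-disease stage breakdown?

Stage I: the standard therapy 243/425 = 57.2%, Drug A 15/23 = 65.2% → Drug A
Stage II: the standard therapy 36/110 = 32.7%, Drug A 49/105 = 46.7% → Drug A
Stage III: the standard therapy 60/191 = 31.4%, Drug A 70/162 = 43.2% → Drug A
Stage IV: the standard therapy 4/14 = 28.6%, Drug A 116/311 = 37.3% → Drug A
Overall: the standard therapy 343/740 = 46.4%, Drug A 250/601 = 41.6% → the standard therapy
Drug A wins each disease group but the standard therapy wins overall — the comparison reverses. Drug A's patients skew toward stage IV, which has a lower base rate.

Yes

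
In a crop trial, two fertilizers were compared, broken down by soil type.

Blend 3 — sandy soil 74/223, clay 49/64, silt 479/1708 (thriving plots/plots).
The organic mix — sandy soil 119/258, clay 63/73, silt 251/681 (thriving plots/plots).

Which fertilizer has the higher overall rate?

the organic mix

Sandy soil: Blend 3 74/223 = 33.2%, the organic mix 119/258 = 46.1% → the organic mix
Clay: Blend 3 49/64 = 76.6%, the organic mix 63/73 = 86.3% → the organic mix
Silt: Blend 3 479/1708 = 28.0%, the organic mix 251/681 = 36.9% → the organic mix
Overall: Blend 3 602/1995 = 30.2%, the organic mix 433/1012 = 42.8% → the organic mix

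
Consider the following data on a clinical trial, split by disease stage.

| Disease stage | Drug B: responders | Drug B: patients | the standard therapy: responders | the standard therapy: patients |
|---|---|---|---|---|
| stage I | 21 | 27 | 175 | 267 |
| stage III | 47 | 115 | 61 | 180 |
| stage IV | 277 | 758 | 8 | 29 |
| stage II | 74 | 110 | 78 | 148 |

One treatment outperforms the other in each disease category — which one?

Stage I: Drug B 21/27 = 77.8%, the standard therapy 175/267 = 65.5% → Drug B
Stage III: Drug B 47/115 = 40.9%, the standard therapy 61/180 = 33.9% → Drug B
Stage IV: Drug B 277/758 = 36.5%, the standard therapy 8/29 = 27.6% → Drug B
Stage II: Drug B 74/110 = 67.3%, the standard therapy 78/148 = 52.7% → Drug B
Drug B has the higher rate in all 4 groups.

Drug B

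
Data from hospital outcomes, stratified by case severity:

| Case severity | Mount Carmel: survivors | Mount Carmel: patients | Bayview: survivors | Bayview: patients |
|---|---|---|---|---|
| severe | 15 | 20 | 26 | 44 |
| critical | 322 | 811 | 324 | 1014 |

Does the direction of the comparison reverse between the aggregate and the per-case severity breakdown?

Severe: Mount Carmel 15/20 = 75.0%, Bayview 26/44 = 59.1% → Mount Carmel
Critical: Mount Carmel 322/811 = 39.7%, Bayview 324/1014 = 32.0% → Mount Carmel
Overall: Mount Carmel 337/831 = 40.6%, Bayview 350/1058 = 33.1% → Mount Carmel
Mount Carmel wins overall and in every case group — no reversal.

No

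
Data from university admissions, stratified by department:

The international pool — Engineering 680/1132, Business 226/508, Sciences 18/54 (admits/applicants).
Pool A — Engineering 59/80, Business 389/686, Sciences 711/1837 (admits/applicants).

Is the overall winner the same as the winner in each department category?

No

Engineering: the international pool 680/1132 = 60.1%, Pool A 59/80 = 73.8% → Pool A
Business: the international pool 226/508 = 44.5%, Pool A 389/686 = 56.7% → Pool A
Sciences: the international pool 18/54 = 33.3%, Pool A 711/1837 = 38.7% → Pool A
Overall: the international pool 924/1694 = 54.5%, Pool A 1159/2603 = 44.5% → the international pool
Pool A wins each department group but the international pool wins overall — the comparison reverses. Pool A's applicants skew toward Sciences, which has a lower base rate.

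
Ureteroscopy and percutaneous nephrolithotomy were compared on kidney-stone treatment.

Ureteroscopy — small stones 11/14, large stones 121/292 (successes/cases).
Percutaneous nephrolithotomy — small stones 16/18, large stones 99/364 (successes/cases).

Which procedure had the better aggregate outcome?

ureteroscopy

Small stones: ureteroscopy 11/14 = 78.6%, percutaneous nephrolithotomy 16/18 = 88.9% → percutaneous nephrolithotomy
Large stones: ureteroscopy 121/292 = 41.4%, percutaneous nephrolithotomy 99/364 = 27.2% → ureteroscopy
Overall: ureteroscopy 132/306 = 43.1%, percutaneous nephrolithotomy 115/382 = 30.1% → ureteroscopy
(Neither sweeps every stone group, but ureteroscopy has the higher pooled rate.)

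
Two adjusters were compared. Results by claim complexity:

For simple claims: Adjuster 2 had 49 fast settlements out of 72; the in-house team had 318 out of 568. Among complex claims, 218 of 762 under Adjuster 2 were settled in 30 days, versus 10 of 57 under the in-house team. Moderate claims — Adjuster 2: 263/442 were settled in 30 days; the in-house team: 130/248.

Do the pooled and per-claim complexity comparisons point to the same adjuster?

Simple: Adjuster 2 49/72 = 68.1%, the in-house team 318/568 = 56.0% → Adjuster 2
Complex: Adjuster 2 218/762 = 28.6%, the in-house team 10/57 = 17.5% → Adjuster 2
Moderate: Adjuster 2 263/442 = 59.5%, the in-house team 130/248 = 52.4% → Adjuster 2
Overall: Adjuster 2 530/1276 = 41.5%, the in-house team 458/873 = 52.5% → the in-house team
Adjuster 2 wins each claim group but the in-house team wins overall — the comparison reverses. Adjuster 2's claims skew toward complex, which has a lower base rate.

No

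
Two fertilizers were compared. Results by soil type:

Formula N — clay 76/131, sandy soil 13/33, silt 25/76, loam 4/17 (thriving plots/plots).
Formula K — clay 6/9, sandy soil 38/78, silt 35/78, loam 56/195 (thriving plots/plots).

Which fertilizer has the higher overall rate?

Formula N

Clay: Formula N 76/131 = 58.0%, Formula K 6/9 = 66.7% → Formula K
Sandy soil: Formula N 13/33 = 39.4%, Formula K 38/78 = 48.7% → Formula K
Silt: Formula N 25/76 = 32.9%, Formula K 35/78 = 44.9% → Formula K
Loam: Formula N 4/17 = 23.5%, Formula K 56/195 = 28.7% → Formula K
Overall: Formula N 118/257 = 45.9%, Formula K 135/360 = 37.5% → Formula N
(Formula K wins every soil group but Formula N wins overall — Formula K's plots skew toward the low-rate loam group.)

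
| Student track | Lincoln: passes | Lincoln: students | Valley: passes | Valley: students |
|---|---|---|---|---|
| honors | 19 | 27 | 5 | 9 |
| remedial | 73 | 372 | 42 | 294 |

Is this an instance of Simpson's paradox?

Honors: Lincoln 19/27 = 70.4%, Valley 5/9 = 55.6% → Lincoln
Remedial: Lincoln 73/372 = 19.6%, Valley 42/294 = 14.3% → Lincoln
Overall: Lincoln 92/399 = 23.1%, Valley 47/303 = 15.5% → Lincoln
Lincoln wins overall and in every student group — no reversal.

No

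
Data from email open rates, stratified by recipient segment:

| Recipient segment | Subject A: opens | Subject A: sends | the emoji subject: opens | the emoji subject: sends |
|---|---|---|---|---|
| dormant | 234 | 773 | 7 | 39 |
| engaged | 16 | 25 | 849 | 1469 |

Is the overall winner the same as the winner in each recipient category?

Dormant: Subject A 234/773 = 30.3%, the emoji subject 7/39 = 17.9% → Subject A
Engaged: Subject A 16/25 = 64.0%, the emoji subject 849/1469 = 57.8% → Subject A
Overall: Subject A 250/798 = 31.3%, the emoji subject 856/1508 = 56.8% → the emoji subject
Subject A wins each recipient group but the emoji subject wins overall — the comparison reverses. Subject A's sends skew toward dormant, which has a lower base rate.

No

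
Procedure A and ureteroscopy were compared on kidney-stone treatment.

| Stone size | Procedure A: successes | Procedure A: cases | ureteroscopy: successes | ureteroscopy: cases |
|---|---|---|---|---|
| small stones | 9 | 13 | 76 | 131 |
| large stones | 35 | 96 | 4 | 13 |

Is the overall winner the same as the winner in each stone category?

Small stones: Procedure A 9/13 = 69.2%, ureteroscopy 76/131 = 58.0% → Procedure A
Large stones: Procedure A 35/96 = 36.5%, ureteroscopy 4/13 = 30.8% → Procedure A
Overall: Procedure A 44/109 = 40.4%, ureteroscopy 80/144 = 55.6% → ureteroscopy
Procedure A wins each stone group but ureteroscopy wins overall — the comparison reverses. Procedure A's cases skew toward large stones, which has a lower base rate.

No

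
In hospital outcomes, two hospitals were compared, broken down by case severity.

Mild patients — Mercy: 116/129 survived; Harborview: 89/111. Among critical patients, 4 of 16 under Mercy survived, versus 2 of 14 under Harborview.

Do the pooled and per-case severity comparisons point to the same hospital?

Yes

Mild: Mercy 116/129 = 89.9%, Harborview 89/111 = 80.2% → Mercy
Critical: Mercy 4/16 = 25.0%, Harborview 2/14 = 14.3% → Mercy
Overall: Mercy 120/145 = 82.8%, Harborview 91/125 = 72.8% → Mercy
Mercy wins overall and in every case group — no reversal.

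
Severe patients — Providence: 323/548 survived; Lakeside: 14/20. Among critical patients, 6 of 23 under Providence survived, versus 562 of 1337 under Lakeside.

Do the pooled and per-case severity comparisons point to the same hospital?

Severe: Providence 323/548 = 58.9%, Lakeside 14/20 = 70.0% → Lakeside
Critical: Providence 6/23 = 26.1%, Lakeside 562/1337 = 42.0% → Lakeside
Overall: Providence 329/571 = 57.6%, Lakeside 576/1357 = 42.4% → Providence
Lakeside wins each case group but Providence wins overall — the comparison reverses. Lakeside's patients skew toward critical, which has a lower base rate.

No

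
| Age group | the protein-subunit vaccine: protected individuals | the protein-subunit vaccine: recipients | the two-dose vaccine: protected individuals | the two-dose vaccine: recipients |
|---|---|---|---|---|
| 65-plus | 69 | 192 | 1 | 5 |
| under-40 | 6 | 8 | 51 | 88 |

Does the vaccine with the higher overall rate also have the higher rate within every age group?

No

65-plus: the protein-subunit vaccine 69/192 = 35.9%, the two-dose vaccine 1/5 = 20.0% → the protein-subunit vaccine
Under-40: the protein-subunit vaccine 6/8 = 75.0%, the two-dose vaccine 51/88 = 58.0% → the protein-subunit vaccine
Overall: the protein-subunit vaccine 75/200 = 37.5%, the two-dose vaccine 52/93 = 55.9% → the two-dose vaccine
The protein-subunit vaccine wins each age group but the two-dose vaccine wins overall — the comparison reverses. The protein-subunit vaccine's recipients skew toward 65-plus, which has a lower base rate.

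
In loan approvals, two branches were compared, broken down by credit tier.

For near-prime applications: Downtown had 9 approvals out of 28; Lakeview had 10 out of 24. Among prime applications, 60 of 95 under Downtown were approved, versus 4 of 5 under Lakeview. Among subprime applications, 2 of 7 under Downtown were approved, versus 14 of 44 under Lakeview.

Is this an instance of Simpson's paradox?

Yes

Near-prime: Downtown 9/28 = 32.1%, Lakeview 10/24 = 41.7% → Lakeview
Prime: Downtown 60/95 = 63.2%, Lakeview 4/5 = 80.0% → Lakeview
Subprime: Downtown 2/7 = 28.6%, Lakeview 14/44 = 31.8% → Lakeview
Overall: Downtown 71/130 = 54.6%, Lakeview 28/73 = 38.4% → Downtown
Lakeview wins each credit group but Downtown wins overall — the comparison reverses. Lakeview's applications skew toward subprime, which has a lower base rate.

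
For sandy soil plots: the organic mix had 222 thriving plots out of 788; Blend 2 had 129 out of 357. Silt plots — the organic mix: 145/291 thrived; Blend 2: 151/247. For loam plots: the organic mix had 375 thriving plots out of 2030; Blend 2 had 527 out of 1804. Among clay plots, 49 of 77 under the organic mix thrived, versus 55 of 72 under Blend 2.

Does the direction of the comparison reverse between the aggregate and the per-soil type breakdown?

Sandy soil: the organic mix 222/788 = 28.2%, Blend 2 129/357 = 36.1% → Blend 2
Silt: the organic mix 145/291 = 49.8%, Blend 2 151/247 = 61.1% → Blend 2
Loam: the organic mix 375/2030 = 18.5%, Blend 2 527/1804 = 29.2% → Blend 2
Clay: the organic mix 49/77 = 63.6%, Blend 2 55/72 = 76.4% → Blend 2
Overall: the organic mix 791/3186 = 24.8%, Blend 2 862/2480 = 34.8% → Blend 2
Blend 2 wins overall and in every soil group — no reversal.

No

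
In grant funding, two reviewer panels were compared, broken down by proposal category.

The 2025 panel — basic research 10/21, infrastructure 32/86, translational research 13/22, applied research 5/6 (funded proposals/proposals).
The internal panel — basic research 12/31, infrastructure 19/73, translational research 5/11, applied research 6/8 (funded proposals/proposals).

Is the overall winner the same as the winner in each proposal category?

Basic research: the 2025 panel 10/21 = 47.6%, the internal panel 12/31 = 38.7% → the 2025 panel
Infrastructure: the 2025 panel 32/86 = 37.2%, the internal panel 19/73 = 26.0% → the 2025 panel
Translational research: the 2025 panel 13/22 = 59.1%, the internal panel 5/11 = 45.5% → the 2025 panel
Applied research: the 2025 panel 5/6 = 83.3%, the internal panel 6/8 = 75.0% → the 2025 panel
Overall: the 2025 panel 60/135 = 44.4%, the internal panel 42/123 = 34.1% → the 2025 panel
The 2025 panel wins overall and in every proposal group — no reversal.

Yes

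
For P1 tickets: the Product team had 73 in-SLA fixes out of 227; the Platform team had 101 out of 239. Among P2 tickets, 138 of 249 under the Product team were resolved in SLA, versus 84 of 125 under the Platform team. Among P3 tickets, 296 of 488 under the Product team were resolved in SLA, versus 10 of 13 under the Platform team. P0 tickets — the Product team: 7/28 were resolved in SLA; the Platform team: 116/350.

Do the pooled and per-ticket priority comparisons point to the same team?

P1: the Product team 73/227 = 32.2%, the Platform team 101/239 = 42.3% → the Platform team
P2: the Product team 138/249 = 55.4%, the Platform team 84/125 = 67.2% → the Platform team
P3: the Product team 296/488 = 60.7%, the Platform team 10/13 = 76.9% → the Platform team
P0: the Product team 7/28 = 25.0%, the Platform team 116/350 = 33.1% → the Platform team
Overall: the Product team 514/992 = 51.8%, the Platform team 311/727 = 42.8% → the Product team
The Platform team wins each ticket group but the Product team wins overall — the comparison reverses. The Platform team's tickets skew toward P0, which has a lower base rate.

No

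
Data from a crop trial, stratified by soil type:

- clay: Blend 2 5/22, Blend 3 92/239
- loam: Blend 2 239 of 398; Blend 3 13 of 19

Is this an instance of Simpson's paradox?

Clay: Blend 2 5/22 = 22.7%, Blend 3 92/239 = 38.5% → Blend 3
Loam: Blend 2 239/398 = 60.1%, Blend 3 13/19 = 68.4% → Blend 3
Overall: Blend 2 244/420 = 58.1%, Blend 3 105/258 = 40.7% → Blend 2
Blend 3 wins each soil group but Blend 2 wins overall — the comparison reverses. Blend 3's plots skew toward clay, which has a lower base rate.

Yes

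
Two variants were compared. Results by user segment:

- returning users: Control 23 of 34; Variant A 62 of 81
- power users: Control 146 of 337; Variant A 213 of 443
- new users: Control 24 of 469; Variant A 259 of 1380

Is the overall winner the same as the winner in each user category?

Yes

Returning users: Control 23/34 = 67.6%, Variant A 62/81 = 76.5% → Variant A
Power users: Control 146/337 = 43.3%, Variant A 213/443 = 48.1% → Variant A
New users: Control 24/469 = 5.1%, Variant A 259/1380 = 18.8% → Variant A
Overall: Control 193/840 = 23.0%, Variant A 534/1904 = 28.0% → Variant A
Variant A wins overall and in every user group — no reversal.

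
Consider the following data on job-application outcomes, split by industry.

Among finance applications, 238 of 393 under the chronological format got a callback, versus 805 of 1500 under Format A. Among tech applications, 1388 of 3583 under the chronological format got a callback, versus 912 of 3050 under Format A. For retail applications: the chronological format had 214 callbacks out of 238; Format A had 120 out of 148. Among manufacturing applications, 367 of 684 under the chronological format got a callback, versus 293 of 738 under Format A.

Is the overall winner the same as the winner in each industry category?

Yes

Finance: the chronological format 238/393 = 60.6%, Format A 805/1500 = 53.7% → the chronological format
Tech: the chronological format 1388/3583 = 38.7%, Format A 912/3050 = 29.9% → the chronological format
Retail: the chronological format 214/238 = 89.9%, Format A 120/148 = 81.1% → the chronological format
Manufacturing: the chronological format 367/684 = 53.7%, Format A 293/738 = 39.7% → the chronological format
Overall: the chronological format 2207/4898 = 45.1%, Format A 2130/5436 = 39.2% → the chronological format
The chronological format wins overall and in every industry group — no reversal.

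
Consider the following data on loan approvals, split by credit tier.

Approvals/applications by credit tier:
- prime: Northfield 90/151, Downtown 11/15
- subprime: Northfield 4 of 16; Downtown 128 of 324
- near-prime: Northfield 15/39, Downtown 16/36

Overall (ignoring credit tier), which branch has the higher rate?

Northfield

Prime: Northfield 90/151 = 59.6%, Downtown 11/15 = 73.3% → Downtown
Subprime: Northfield 4/16 = 25.0%, Downtown 128/324 = 39.5% → Downtown
Near-prime: Northfield 15/39 = 38.5%, Downtown 16/36 = 44.4% → Downtown
Overall: Northfield 109/206 = 52.9%, Downtown 155/375 = 41.3% → Northfield
(Downtown wins every credit group but Northfield wins overall — Downtown's applications skew toward the low-rate subprime group.)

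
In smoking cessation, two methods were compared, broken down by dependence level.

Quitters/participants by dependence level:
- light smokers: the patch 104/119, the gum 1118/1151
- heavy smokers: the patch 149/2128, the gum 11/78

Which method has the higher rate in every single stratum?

the gum

Light smokers: the patch 104/119 = 87.4%, the gum 1118/1151 = 97.1% → the gum
Heavy smokers: the patch 149/2128 = 7.0%, the gum 11/78 = 14.1% → the gum
The gum has the higher rate in both groups.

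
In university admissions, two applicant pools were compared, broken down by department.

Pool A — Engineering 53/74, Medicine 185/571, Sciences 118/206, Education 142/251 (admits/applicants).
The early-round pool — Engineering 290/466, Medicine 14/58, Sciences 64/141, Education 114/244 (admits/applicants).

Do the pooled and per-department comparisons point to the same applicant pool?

No

Engineering: Pool A 53/74 = 71.6%, the early-round pool 290/466 = 62.2% → Pool A
Medicine: Pool A 185/571 = 32.4%, the early-round pool 14/58 = 24.1% → Pool A
Sciences: Pool A 118/206 = 57.3%, the early-round pool 64/141 = 45.4% → Pool A
Education: Pool A 142/251 = 56.6%, the early-round pool 114/244 = 46.7% → Pool A
Overall: Pool A 498/1102 = 45.2%, the early-round pool 482/909 = 53.0% → the early-round pool
Pool A wins each department group but the early-round pool wins overall — the comparison reverses. Pool A's applicants skew toward Medicine, which has a lower base rate.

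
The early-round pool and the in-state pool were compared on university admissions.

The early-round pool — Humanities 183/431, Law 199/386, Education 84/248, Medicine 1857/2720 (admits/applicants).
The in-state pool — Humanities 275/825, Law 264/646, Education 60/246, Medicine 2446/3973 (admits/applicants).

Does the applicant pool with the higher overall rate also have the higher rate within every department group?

Humanities: the early-round pool 183/431 = 42.5%, the in-state pool 275/825 = 33.3% → the early-round pool
Law: the early-round pool 199/386 = 51.6%, the in-state pool 264/646 = 40.9% → the early-round pool
Education: the early-round pool 84/248 = 33.9%, the in-state pool 60/246 = 24.4% → the early-round pool
Medicine: the early-round pool 1857/2720 = 68.3%, the in-state pool 2446/3973 = 61.6% → the early-round pool
Overall: the early-round pool 2323/3785 = 61.4%, the in-state pool 3045/5690 = 53.5% → the early-round pool
The early-round pool wins overall and in every department group — no reversal.

Yes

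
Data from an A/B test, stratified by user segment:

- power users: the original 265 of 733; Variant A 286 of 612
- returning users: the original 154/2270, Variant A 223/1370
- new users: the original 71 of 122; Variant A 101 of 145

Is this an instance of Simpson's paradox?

Power users: the original 265/733 = 36.2%, Variant A 286/612 = 46.7% → Variant A
Returning users: the original 154/2270 = 6.8%, Variant A 223/1370 = 16.3% → Variant A
New users: the original 71/122 = 58.2%, Variant A 101/145 = 69.7% → Variant A
Overall: the original 490/3125 = 15.7%, Variant A 610/2127 = 28.7% → Variant A
Variant A wins overall and in every user group — no reversal.

No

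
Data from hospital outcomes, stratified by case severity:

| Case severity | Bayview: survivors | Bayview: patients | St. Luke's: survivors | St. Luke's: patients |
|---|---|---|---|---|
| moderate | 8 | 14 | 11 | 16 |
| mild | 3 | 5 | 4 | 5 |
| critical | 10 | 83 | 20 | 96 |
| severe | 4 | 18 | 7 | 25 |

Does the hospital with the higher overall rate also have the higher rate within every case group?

Moderate: Bayview 8/14 = 57.1%, St. Luke's 11/16 = 68.8% → St. Luke's
Mild: Bayview 3/5 = 60.0%, St. Luke's 4/5 = 80.0% → St. Luke's
Critical: Bayview 10/83 = 12.0%, St. Luke's 20/96 = 20.8% → St. Luke's
Severe: Bayview 4/18 = 22.2%, St. Luke's 7/25 = 28.0% → St. Luke's
Overall: Bayview 25/120 = 20.8%, St. Luke's 42/142 = 29.6% → St. Luke's
St. Luke's wins overall and in every case group — no reversal.

Yes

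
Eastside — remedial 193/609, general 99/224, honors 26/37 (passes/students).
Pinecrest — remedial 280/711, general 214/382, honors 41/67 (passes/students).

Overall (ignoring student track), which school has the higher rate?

Pinecrest

Remedial: Eastside 193/609 = 31.7%, Pinecrest 280/711 = 39.4% → Pinecrest
General: Eastside 99/224 = 44.2%, Pinecrest 214/382 = 56.0% → Pinecrest
Honors: Eastside 26/37 = 70.3%, Pinecrest 41/67 = 61.2% → Eastside
Overall: Eastside 318/870 = 36.6%, Pinecrest 535/1160 = 46.1% → Pinecrest
(Neither sweeps every student group, but Pinecrest has the higher pooled rate.)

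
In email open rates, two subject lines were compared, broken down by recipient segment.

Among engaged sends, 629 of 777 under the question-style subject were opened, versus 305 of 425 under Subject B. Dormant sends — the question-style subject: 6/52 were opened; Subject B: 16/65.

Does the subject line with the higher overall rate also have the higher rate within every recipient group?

No

Engaged: the question-style subject 629/777 = 81.0%, Subject B 305/425 = 71.8% → the question-style subject
Dormant: the question-style subject 6/52 = 11.5%, Subject B 16/65 = 24.6% → Subject B
Overall: the question-style subject 635/829 = 76.6%, Subject B 321/490 = 65.5% → the question-style subject
Neither sweeps: the question-style subject wins 1 of 2 groups, Subject B wins 1. The question-style subject wins overall but not every group — no Simpson reversal.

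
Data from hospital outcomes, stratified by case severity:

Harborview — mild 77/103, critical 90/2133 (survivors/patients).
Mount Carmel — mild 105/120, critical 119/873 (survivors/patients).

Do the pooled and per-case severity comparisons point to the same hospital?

Mild: Harborview 77/103 = 74.8%, Mount Carmel 105/120 = 87.5% → Mount Carmel
Critical: Harborview 90/2133 = 4.2%, Mount Carmel 119/873 = 13.6% → Mount Carmel
Overall: Harborview 167/2236 = 7.5%, Mount Carmel 224/993 = 22.6% → Mount Carmel
Mount Carmel wins overall and in every case group — no reversal.

Yes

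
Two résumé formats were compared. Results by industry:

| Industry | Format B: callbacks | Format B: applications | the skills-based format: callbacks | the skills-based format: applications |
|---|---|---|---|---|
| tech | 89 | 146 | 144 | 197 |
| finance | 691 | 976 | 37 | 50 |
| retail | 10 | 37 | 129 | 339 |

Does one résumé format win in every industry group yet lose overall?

Tech: Format B 89/146 = 61.0%, the skills-based format 144/197 = 73.1% → the skills-based format
Finance: Format B 691/976 = 70.8%, the skills-based format 37/50 = 74.0% → the skills-based format
Retail: Format B 10/37 = 27.0%, the skills-based format 129/339 = 38.1% → the skills-based format
Overall: Format B 790/1159 = 68.2%, the skills-based format 310/586 = 52.9% → Format B
The skills-based format wins each industry group but Format B wins overall — the comparison reverses. The skills-based format's applications skew toward retail, which has a lower base rate.

Yes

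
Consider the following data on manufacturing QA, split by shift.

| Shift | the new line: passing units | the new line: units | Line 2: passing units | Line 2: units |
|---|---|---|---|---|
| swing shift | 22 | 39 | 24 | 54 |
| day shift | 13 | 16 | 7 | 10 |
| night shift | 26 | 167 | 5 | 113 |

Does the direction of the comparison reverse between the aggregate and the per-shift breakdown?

No

Swing shift: the new line 22/39 = 56.4%, Line 2 24/54 = 44.4% → the new line
Day shift: the new line 13/16 = 81.2%, Line 2 7/10 = 70.0% → the new line
Night shift: the new line 26/167 = 15.6%, Line 2 5/113 = 4.4% → the new line
Overall: the new line 61/222 = 27.5%, Line 2 36/177 = 20.3% → the new line
The new line wins overall and in every shift group — no reversal.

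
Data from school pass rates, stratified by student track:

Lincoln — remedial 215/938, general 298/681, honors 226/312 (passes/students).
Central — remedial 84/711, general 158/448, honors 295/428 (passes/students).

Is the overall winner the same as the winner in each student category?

Remedial: Lincoln 215/938 = 22.9%, Central 84/711 = 11.8% → Lincoln
General: Lincoln 298/681 = 43.8%, Central 158/448 = 35.3% → Lincoln
Honors: Lincoln 226/312 = 72.4%, Central 295/428 = 68.9% → Lincoln
Overall: Lincoln 739/1931 = 38.3%, Central 537/1587 = 33.8% → Lincoln
Lincoln wins overall and in every student group — no reversal.

Yes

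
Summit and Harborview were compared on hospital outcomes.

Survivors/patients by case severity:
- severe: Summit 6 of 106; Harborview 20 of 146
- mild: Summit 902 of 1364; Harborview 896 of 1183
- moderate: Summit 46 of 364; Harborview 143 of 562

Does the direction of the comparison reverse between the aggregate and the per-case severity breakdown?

No

Severe: Summit 6/106 = 5.7%, Harborview 20/146 = 13.7% → Harborview
Mild: Summit 902/1364 = 66.1%, Harborview 896/1183 = 75.7% → Harborview
Moderate: Summit 46/364 = 12.6%, Harborview 143/562 = 25.4% → Harborview
Overall: Summit 954/1834 = 52.0%, Harborview 1059/1891 = 56.0% → Harborview
Harborview wins overall and in every case group — no reversal.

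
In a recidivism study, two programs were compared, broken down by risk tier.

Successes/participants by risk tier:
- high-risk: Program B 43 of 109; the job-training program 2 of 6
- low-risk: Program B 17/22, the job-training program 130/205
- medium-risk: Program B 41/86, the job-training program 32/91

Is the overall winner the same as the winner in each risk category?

High-risk: Program B 43/109 = 39.4%, the job-training program 2/6 = 33.3% → Program B
Low-risk: Program B 17/22 = 77.3%, the job-training program 130/205 = 63.4% → Program B
Medium-risk: Program B 41/86 = 47.7%, the job-training program 32/91 = 35.2% → Program B
Overall: Program B 101/217 = 46.5%, the job-training program 164/302 = 54.3% → the job-training program
Program B wins each risk group but the job-training program wins overall — the comparison reverses. Program B's participants skew toward high-risk, which has a lower base rate.

No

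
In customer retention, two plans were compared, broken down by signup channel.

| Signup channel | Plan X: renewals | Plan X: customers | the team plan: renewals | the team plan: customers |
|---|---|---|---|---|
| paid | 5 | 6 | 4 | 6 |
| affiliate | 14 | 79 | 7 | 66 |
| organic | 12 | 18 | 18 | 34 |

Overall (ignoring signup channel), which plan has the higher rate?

Plan X

Paid: Plan X 5/6 = 83.3%, the team plan 4/6 = 66.7% → Plan X
Affiliate: Plan X 14/79 = 17.7%, the team plan 7/66 = 10.6% → Plan X
Organic: Plan X 12/18 = 66.7%, the team plan 18/34 = 52.9% → Plan X
Overall: Plan X 31/103 = 30.1%, the team plan 29/106 = 27.4% → Plan X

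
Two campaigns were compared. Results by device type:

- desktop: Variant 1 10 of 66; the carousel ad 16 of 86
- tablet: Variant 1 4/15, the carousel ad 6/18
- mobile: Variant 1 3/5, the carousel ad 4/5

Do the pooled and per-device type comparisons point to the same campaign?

Desktop: Variant 1 10/66 = 15.2%, the carousel ad 16/86 = 18.6% → the carousel ad
Tablet: Variant 1 4/15 = 26.7%, the carousel ad 6/18 = 33.3% → the carousel ad
Mobile: Variant 1 3/5 = 60.0%, the carousel ad 4/5 = 80.0% → the carousel ad
Overall: Variant 1 17/86 = 19.8%, the carousel ad 26/109 = 23.9% → the carousel ad
The carousel ad wins overall and in every device group — no reversal.

Yes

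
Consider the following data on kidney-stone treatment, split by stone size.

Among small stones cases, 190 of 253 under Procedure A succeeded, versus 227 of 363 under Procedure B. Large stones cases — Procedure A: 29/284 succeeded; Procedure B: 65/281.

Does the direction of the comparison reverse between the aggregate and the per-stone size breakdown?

No

Small stones: Procedure A 190/253 = 75.1%, Procedure B 227/363 = 62.5% → Procedure A
Large stones: Procedure A 29/284 = 10.2%, Procedure B 65/281 = 23.1% → Procedure B
Overall: Procedure A 219/537 = 40.8%, Procedure B 292/644 = 45.3% → Procedure B
Neither sweeps: Procedure A wins 1 of 2 groups, Procedure B wins 1. Procedure B wins overall but not every group — no Simpson reversal.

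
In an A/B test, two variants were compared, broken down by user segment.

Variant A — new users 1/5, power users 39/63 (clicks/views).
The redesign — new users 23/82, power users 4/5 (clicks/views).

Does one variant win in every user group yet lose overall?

Yes

New users: Variant A 1/5 = 20.0%, the redesign 23/82 = 28.0% → the redesign
Power users: Variant A 39/63 = 61.9%, the redesign 4/5 = 80.0% → the redesign
Overall: Variant A 40/68 = 58.8%, the redesign 27/87 = 31.0% → Variant A
The redesign wins each user group but Variant A wins overall — the comparison reverses. The redesign's views skew toward new users, which has a lower base rate.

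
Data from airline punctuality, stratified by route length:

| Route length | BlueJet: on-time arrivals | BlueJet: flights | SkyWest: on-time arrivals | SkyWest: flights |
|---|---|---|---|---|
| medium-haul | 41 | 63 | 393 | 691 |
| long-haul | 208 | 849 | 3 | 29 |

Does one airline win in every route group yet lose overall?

Medium-haul: BlueJet 41/63 = 65.1%, SkyWest 393/691 = 56.9% → BlueJet
Long-haul: BlueJet 208/849 = 24.5%, SkyWest 3/29 = 10.3% → BlueJet
Overall: BlueJet 249/912 = 27.3%, SkyWest 396/720 = 55.0% → SkyWest
BlueJet wins each route group but SkyWest wins overall — the comparison reverses. BlueJet's flights skew toward long-haul, which has a lower base rate.

Yes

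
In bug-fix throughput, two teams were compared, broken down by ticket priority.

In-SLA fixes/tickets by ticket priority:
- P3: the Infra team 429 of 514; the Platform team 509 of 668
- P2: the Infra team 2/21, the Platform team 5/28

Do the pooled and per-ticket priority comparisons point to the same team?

No

P3: the Infra team 429/514 = 83.5%, the Platform team 509/668 = 76.2% → the Infra team
P2: the Infra team 2/21 = 9.5%, the Platform team 5/28 = 17.9% → the Platform team
Overall: the Infra team 431/535 = 80.6%, the Platform team 514/696 = 73.9% → the Infra team
Neither sweeps: the Infra team wins 1 of 2 groups, the Platform team wins 1. The Infra team wins overall but not every group — no Simpson reversal.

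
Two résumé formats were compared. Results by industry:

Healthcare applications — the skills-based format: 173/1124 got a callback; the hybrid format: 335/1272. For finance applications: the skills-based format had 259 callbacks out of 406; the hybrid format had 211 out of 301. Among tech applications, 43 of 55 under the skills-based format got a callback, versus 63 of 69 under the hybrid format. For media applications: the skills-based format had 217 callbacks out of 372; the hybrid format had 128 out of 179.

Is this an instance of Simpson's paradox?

Healthcare: the skills-based format 173/1124 = 15.4%, the hybrid format 335/1272 = 26.3% → the hybrid format
Finance: the skills-based format 259/406 = 63.8%, the hybrid format 211/301 = 70.1% → the hybrid format
Tech: the skills-based format 43/55 = 78.2%, the hybrid format 63/69 = 91.3% → the hybrid format
Media: the skills-based format 217/372 = 58.3%, the hybrid format 128/179 = 71.5% → the hybrid format
Overall: the skills-based format 692/1957 = 35.4%, the hybrid format 737/1821 = 40.5% → the hybrid format
The hybrid format wins overall and in every industry group — no reversal.

No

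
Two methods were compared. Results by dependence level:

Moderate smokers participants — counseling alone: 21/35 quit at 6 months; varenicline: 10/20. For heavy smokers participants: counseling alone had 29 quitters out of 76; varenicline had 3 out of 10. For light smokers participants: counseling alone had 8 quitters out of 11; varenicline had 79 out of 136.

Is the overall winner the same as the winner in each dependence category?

No

Moderate smokers: counseling alone 21/35 = 60.0%, varenicline 10/20 = 50.0% → counseling alone
Heavy smokers: counseling alone 29/76 = 38.2%, varenicline 3/10 = 30.0% → counseling alone
Light smokers: counseling alone 8/11 = 72.7%, varenicline 79/136 = 58.1% → counseling alone
Overall: counseling alone 58/122 = 47.5%, varenicline 92/166 = 55.4% → varenicline
Counseling alone wins each dependence group but varenicline wins overall — the comparison reverses. Counseling alone's participants skew toward heavy smokers, which has a lower base rate.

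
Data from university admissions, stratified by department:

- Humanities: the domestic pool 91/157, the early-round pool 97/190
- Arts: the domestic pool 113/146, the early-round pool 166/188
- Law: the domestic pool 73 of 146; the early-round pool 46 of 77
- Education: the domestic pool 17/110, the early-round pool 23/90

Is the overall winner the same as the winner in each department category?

Humanities: the domestic pool 91/157 = 58.0%, the early-round pool 97/190 = 51.1% → the domestic pool
Arts: the domestic pool 113/146 = 77.4%, the early-round pool 166/188 = 88.3% → the early-round pool
Law: the domestic pool 73/146 = 50.0%, the early-round pool 46/77 = 59.7% → the early-round pool
Education: the domestic pool 17/110 = 15.5%, the early-round pool 23/90 = 25.6% → the early-round pool
Overall: the domestic pool 294/559 = 52.6%, the early-round pool 332/545 = 60.9% → the early-round pool
Neither sweeps: the domestic pool wins 1 of 4 groups, the early-round pool wins 3. The early-round pool wins overall but not every group — no Simpson reversal.

No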